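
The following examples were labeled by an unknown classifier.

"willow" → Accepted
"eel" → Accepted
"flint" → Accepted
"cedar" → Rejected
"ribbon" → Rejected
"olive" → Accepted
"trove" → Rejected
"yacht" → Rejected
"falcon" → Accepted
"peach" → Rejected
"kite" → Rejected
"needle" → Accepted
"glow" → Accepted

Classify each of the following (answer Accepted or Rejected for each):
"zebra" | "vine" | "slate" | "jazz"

Rejected, Rejected, Accepted, Rejected

Checking candidate rules against both groups, what survives is: contains 'l'.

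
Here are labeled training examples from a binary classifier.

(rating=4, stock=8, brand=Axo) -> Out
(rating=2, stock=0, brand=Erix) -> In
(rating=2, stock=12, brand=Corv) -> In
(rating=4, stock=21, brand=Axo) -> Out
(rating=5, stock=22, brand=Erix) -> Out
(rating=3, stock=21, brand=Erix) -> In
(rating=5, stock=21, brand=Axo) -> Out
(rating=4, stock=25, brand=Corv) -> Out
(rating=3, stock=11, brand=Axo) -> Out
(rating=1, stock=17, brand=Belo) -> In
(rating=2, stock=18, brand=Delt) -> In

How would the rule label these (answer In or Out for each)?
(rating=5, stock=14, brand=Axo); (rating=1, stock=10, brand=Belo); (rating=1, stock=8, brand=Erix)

'In' ⟺ stock ≠ 11 AND rating ≤ 3.

Out, In, In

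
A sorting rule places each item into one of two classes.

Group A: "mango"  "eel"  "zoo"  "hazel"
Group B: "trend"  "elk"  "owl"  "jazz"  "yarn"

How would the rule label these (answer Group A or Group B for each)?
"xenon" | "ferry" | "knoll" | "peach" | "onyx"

Rule: has ≥ 2 vowels. This holds for each 'Group A' example and fails for each 'Group B' one.
"xenon": 2 vowels, passes → Group A. "ferry": 1 vowel, lacks this property → Group B. "knoll": 1 vowel, lacks this property → Group B. "peach": 2 vowels, passes → Group A. "onyx": 1 vowel, lacks this property → Group B.

Group A, Group B, Group B, Group A, Group B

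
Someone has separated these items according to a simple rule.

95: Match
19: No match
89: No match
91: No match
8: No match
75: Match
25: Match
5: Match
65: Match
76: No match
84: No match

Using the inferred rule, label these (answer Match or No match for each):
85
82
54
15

The common property of the 'Match' items is: multiple of 5. No 'No match' item has it.
85: 85 = 5·17, satisfies this → Match.
82: 82 = 5·16 + 2, doesn't qualify → No match.
54: 54 = 5·10 + 4, doesn't qualify → No match.
15: 15 = 5·3, satisfies this → Match.

Match, No match, No match, Match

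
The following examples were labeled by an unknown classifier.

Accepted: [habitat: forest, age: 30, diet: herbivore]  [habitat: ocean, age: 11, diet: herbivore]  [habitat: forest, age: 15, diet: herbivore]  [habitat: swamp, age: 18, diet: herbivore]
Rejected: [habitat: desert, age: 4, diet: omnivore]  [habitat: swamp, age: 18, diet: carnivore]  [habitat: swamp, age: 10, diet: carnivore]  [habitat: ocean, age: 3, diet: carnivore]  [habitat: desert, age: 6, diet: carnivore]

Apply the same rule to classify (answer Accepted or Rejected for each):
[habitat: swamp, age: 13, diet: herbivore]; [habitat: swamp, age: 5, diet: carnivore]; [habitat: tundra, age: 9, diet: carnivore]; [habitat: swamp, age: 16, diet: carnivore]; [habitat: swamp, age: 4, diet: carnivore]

Accepted, Rejected, Rejected, Rejected, Rejected

Comparing the two groups points to one rule — diet is herbivore.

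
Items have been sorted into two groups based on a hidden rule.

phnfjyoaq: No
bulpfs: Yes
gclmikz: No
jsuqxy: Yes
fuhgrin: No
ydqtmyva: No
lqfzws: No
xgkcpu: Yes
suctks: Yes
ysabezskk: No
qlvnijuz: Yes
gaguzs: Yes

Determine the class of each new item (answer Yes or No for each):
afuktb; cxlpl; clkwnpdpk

Yes, No, No

The pattern is that an item is 'Yes' exactly when: even length AND contains 'u'.
afuktb: length 6, has 'u' — satisfies this, so Yes.
cxlpl: length 5, no 'u' — doesn't qualify, so No.
clkwnpdpk: length 9, no 'u' — doesn't qualify, so No.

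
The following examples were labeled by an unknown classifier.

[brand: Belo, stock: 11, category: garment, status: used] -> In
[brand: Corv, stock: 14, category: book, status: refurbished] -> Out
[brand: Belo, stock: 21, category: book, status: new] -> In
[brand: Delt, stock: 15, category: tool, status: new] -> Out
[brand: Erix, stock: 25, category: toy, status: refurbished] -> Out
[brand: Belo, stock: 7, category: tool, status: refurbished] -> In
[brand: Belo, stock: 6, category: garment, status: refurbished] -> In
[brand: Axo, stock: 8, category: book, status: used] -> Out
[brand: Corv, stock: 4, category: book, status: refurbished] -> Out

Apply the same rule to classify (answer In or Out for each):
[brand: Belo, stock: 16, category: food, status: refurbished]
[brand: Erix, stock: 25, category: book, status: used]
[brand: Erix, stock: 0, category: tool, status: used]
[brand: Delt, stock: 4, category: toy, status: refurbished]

In, Out, Out, Out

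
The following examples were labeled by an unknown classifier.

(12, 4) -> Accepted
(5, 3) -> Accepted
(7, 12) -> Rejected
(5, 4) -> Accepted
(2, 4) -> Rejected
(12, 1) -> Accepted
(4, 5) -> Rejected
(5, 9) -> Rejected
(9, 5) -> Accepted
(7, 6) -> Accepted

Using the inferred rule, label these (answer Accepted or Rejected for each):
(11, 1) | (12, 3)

The distinguishing property — first > second — holds for all the 'Accepted' cases and none of the 'Rejected' cases.
(11, 1): Accepted (11 > 1).
(12, 3): Accepted (12 > 3).

Accepted, Accepted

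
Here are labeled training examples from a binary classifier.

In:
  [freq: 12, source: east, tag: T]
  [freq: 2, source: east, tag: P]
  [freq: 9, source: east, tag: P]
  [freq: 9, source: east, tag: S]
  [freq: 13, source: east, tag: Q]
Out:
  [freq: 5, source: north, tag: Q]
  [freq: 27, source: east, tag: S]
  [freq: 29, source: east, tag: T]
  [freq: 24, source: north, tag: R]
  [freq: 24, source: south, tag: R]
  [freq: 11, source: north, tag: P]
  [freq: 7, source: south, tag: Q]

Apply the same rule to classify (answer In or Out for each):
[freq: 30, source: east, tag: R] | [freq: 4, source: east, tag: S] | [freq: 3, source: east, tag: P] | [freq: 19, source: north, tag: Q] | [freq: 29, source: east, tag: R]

All 'In' examples share one property — source is east AND freq ≤ 13 — and every 'Out' example lacks it.
Out: [freq: 30, source: east, tag: R], since source is east, freq = 30.
In: [freq: 4, source: east, tag: S], since source is east, freq = 4.
In: [freq: 3, source: east, tag: P], since source is east, freq = 3.
Out: [freq: 19, source: north, tag: Q], since source is north, freq = 19.
Out: [freq: 29, source: east, tag: R], since source is east, freq = 29.

Out, In, In, Out, Out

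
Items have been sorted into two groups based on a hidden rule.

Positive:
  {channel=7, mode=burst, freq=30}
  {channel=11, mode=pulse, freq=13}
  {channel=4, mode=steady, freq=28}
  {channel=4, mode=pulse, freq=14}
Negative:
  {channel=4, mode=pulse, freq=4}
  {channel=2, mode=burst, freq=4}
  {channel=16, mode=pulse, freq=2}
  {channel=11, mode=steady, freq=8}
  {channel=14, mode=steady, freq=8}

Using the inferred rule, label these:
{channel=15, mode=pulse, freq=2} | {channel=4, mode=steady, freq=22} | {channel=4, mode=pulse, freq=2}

The rule appears to be: freq ≥ 13.
{channel=15, mode=pulse, freq=2} → freq = 2 → Negative.
{channel=4, mode=steady, freq=22} → freq = 22 → Positive.
{channel=4, mode=pulse, freq=2} → freq = 2 → Negative.

Negative, Positive, Negative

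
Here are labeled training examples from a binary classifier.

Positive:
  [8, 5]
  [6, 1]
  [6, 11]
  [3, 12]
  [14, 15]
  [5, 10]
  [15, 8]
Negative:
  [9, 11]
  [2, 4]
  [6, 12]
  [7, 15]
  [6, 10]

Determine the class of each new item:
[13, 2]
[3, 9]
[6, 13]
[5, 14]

The distinguishing property — sum is odd — holds for all the 'Positive' cases and none of the 'Negative' cases.
Positive: [13, 2], since 13+2 = 15. Negative: [3, 9], since 3+9 = 12. Positive: [6, 13], since 6+13 = 19. Positive: [5, 14], since 5+14 = 19.

Positive, Negative, Positive, Positive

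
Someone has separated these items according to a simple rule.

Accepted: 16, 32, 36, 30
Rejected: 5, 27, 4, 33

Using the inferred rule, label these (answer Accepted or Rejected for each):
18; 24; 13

Accepted, Accepted, Rejected

The rule appears to be: even AND at least 5.
18: 18 is even, 18 ≥ 5 — satisfies this, so Accepted.
24: 24 is even, 24 ≥ 5 — satisfies this, so Accepted.
13: 13 is odd, 13 ≥ 5 — fails this test, so Rejected.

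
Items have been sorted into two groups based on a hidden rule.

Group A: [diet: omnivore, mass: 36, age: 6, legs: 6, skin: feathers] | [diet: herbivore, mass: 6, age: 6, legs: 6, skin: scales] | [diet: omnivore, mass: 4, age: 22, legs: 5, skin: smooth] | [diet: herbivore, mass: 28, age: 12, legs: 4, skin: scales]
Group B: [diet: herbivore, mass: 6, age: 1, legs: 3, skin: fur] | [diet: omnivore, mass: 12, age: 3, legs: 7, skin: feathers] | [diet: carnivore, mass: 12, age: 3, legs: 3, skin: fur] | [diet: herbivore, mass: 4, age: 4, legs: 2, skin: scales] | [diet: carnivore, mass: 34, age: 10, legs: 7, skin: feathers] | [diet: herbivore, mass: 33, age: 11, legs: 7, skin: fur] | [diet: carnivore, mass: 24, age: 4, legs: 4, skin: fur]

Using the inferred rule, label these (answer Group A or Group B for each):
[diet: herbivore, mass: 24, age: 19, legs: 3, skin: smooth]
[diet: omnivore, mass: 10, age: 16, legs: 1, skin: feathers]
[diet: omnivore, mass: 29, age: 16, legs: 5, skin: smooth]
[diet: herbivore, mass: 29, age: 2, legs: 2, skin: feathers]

Every 'Group A' example satisfies: legs ≤ 6 AND age ≥ 6. None of the 'Group B' examples do.
[diet: herbivore, mass: 24, age: 19, legs: 3, skin: smooth] — legs = 3, age = 19, hence Group A. [diet: omnivore, mass: 10, age: 16, legs: 1, skin: feathers] — legs = 1, age = 16, hence Group A. [diet: omnivore, mass: 29, age: 16, legs: 5, skin: smooth] — legs = 5, age = 16, hence Group A. [diet: herbivore, mass: 29, age: 2, legs: 2, skin: feathers] — legs = 2, age = 2, hence Group B.

Group A, Group A, Group A, Group B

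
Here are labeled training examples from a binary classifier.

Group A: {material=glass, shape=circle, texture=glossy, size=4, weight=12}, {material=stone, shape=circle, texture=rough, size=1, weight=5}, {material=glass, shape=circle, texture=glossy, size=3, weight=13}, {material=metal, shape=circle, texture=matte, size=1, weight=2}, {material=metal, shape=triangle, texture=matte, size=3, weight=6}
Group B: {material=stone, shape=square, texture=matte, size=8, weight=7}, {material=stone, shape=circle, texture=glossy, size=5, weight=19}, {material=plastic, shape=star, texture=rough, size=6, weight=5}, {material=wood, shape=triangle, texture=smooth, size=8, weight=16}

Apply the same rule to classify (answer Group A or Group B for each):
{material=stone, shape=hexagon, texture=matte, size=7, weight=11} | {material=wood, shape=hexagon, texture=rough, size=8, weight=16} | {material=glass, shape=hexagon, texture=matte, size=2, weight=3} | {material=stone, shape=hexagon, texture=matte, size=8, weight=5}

The common property of the 'Group A' items is: size ≤ 4. No 'Group B' item has it.
{material=stone, shape=hexagon, texture=matte, size=7, weight=11} — size = 7, hence Group B.
{material=wood, shape=hexagon, texture=rough, size=8, weight=16} — size = 8, hence Group B.
{material=glass, shape=hexagon, texture=matte, size=2, weight=3} — size = 2, hence Group A.
{material=stone, shape=hexagon, texture=matte, size=8, weight=5} — size = 8, hence Group B.

Group B, Group B, Group A, Group B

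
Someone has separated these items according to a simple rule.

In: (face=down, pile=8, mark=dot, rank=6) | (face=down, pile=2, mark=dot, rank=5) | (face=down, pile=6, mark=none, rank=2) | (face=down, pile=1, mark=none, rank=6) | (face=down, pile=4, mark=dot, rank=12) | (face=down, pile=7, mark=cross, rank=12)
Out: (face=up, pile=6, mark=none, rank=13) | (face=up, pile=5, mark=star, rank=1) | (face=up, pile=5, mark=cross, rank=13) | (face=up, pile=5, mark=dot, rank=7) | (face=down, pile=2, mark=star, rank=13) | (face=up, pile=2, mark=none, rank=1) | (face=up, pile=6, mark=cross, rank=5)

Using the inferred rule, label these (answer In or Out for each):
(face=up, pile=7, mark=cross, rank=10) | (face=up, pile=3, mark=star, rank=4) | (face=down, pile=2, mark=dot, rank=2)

Out, Out, In

The pattern is that an item is 'In' exactly when: face is down AND rank ≤ 12.
(face=up, pile=7, mark=cross, rank=10) — face is up, rank = 10, hence Out. (face=up, pile=3, mark=star, rank=4) — face is up, rank = 4, hence Out. (face=down, pile=2, mark=dot, rank=2) — face is down, rank = 2, hence In.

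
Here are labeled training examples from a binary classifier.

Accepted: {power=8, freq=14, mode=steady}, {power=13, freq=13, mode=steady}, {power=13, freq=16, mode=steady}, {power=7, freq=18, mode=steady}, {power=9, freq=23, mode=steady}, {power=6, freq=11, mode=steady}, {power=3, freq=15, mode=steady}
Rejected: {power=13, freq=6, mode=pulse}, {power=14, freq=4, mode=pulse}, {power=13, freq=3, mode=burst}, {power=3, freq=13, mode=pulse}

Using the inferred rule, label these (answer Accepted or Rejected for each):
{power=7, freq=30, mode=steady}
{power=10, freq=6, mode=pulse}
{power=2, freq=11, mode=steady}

Accepted, Rejected, Accepted

The simplest hypothesis consistent with all the labels is: mode is steady.
{power=7, freq=30, mode=steady} — mode is steady, hence Accepted.
{power=10, freq=6, mode=pulse} — mode is pulse, hence Rejected.
{power=2, freq=11, mode=steady} — mode is steady, hence Accepted.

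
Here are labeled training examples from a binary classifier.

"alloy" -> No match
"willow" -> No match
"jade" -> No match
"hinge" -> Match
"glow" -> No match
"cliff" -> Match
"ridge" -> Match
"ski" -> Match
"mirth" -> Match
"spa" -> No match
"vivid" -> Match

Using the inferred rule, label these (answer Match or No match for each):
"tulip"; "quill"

Match, Match

One predicate separates the groups cleanly: odd length AND contains 'i'.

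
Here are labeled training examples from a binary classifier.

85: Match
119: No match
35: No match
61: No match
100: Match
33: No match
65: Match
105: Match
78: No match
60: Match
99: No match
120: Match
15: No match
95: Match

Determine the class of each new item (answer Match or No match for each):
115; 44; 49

One predicate separates the groups cleanly: multiple of 5 AND at least 60.
115: Match (115 = 5·23, 115 ≥ 60). 44: No match (44 = 5·8 + 4, 44 < 60). 49: No match (49 = 5·9 + 4, 49 < 60).

Match, No match, No match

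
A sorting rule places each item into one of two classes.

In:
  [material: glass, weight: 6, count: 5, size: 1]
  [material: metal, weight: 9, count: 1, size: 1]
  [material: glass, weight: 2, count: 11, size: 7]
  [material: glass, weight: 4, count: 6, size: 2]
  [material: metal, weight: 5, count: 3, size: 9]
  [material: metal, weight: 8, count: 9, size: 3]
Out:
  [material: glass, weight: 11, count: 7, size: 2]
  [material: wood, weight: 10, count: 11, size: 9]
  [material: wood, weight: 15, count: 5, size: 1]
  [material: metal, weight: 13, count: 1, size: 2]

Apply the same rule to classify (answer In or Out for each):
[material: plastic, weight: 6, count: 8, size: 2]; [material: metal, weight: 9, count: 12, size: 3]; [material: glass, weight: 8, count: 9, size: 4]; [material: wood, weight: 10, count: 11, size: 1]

'In' ⟺ weight ≤ 9.
[material: plastic, weight: 6, count: 8, size: 2]: In (weight = 6).
[material: metal, weight: 9, count: 12, size: 3]: In (weight = 9).
[material: glass, weight: 8, count: 9, size: 4]: In (weight = 8).
[material: wood, weight: 10, count: 11, size: 1]: Out (weight = 10).

In, In, In, Out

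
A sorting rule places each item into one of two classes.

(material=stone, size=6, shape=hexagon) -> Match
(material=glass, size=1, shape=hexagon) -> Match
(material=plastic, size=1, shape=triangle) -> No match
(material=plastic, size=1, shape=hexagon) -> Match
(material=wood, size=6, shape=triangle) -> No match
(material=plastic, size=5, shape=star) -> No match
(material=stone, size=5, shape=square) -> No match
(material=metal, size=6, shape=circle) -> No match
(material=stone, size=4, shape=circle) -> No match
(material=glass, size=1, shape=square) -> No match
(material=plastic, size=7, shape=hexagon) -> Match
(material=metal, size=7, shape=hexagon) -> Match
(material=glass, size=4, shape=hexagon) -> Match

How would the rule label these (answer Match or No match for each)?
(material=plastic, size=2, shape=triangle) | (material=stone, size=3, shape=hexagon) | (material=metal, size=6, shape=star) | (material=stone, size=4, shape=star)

No match, Match, No match, No match

The pattern is that an item is 'Match' exactly when: shape is hexagon.
(material=plastic, size=2, shape=triangle): shape is triangle, lacks this property → No match.
(material=stone, size=3, shape=hexagon): shape is hexagon, satisfies this → Match.
(material=metal, size=6, shape=star): shape is star, lacks this property → No match.
(material=stone, size=4, shape=star): shape is star, lacks this property → No match.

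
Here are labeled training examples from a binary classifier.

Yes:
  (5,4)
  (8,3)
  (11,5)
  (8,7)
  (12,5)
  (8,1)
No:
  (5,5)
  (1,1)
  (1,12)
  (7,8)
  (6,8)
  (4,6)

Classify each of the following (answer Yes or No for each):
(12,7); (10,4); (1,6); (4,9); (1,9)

All 'Yes' examples share one property — first > second — and every 'No' example lacks it.

Yes, Yes, No, No, No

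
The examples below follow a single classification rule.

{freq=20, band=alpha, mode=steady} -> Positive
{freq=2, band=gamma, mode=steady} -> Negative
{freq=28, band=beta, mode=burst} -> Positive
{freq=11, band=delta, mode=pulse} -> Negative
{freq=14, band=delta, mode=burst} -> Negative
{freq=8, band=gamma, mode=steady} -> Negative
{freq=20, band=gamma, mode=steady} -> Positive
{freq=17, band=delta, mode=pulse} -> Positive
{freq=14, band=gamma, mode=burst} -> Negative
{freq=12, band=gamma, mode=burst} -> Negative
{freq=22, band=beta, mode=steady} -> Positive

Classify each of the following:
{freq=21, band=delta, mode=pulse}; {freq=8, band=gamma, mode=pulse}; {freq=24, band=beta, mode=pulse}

Positive, Negative, Positive

The distinguishing property — freq ≥ 17 — holds for all the 'Positive' cases and none of the 'Negative' cases.
{freq=21, band=delta, mode=pulse} — freq = 21, hence Positive.
{freq=8, band=gamma, mode=pulse} — freq = 8, hence Negative.
{freq=24, band=beta, mode=pulse} — freq = 24, hence Positive.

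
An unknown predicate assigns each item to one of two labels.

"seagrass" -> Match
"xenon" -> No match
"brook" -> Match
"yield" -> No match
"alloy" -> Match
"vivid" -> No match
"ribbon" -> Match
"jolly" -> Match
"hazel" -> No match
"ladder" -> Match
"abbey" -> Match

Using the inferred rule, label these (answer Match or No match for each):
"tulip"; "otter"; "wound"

Checking candidate rules against both groups, what survives is: has a double letter.

No match, Match, No match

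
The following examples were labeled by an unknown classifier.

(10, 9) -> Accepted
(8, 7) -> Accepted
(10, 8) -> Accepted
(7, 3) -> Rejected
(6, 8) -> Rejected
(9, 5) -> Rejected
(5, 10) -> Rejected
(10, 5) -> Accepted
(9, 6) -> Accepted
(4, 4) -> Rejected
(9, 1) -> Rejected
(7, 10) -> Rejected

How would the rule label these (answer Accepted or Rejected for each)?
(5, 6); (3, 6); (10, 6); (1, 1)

Rejected, Rejected, Accepted, Rejected

The classifier is using: first > second AND sum ≥ 15.
(5, 6) — 5 < 6, 5+6 = 11, hence Rejected. (3, 6) — 3 < 6, 3+6 = 9, hence Rejected. (10, 6) — 10 > 6, 10+6 = 16, hence Accepted. (1, 1) — 1 = 1, 1+1 = 2, hence Rejected.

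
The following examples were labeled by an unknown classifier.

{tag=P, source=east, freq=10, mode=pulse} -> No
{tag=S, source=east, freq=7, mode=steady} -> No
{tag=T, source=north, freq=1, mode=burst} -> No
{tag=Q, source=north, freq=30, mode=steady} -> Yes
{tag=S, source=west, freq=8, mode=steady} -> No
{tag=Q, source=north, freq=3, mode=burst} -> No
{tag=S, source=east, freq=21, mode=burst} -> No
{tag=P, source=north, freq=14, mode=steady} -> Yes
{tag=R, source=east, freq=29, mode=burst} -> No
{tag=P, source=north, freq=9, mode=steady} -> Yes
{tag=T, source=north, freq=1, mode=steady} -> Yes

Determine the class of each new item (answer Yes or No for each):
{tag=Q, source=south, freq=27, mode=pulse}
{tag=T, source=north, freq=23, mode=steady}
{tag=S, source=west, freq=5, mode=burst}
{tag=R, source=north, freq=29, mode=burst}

No, Yes, No, No

Every 'Yes' example satisfies: mode is steady AND source is north. None of the 'No' examples do.
{tag=Q, source=south, freq=27, mode=pulse}: mode is pulse, source is south — does not pass, so No.
{tag=T, source=north, freq=23, mode=steady}: mode is steady, source is north — matches, so Yes.
{tag=S, source=west, freq=5, mode=burst}: mode is burst, source is west — does not pass, so No.
{tag=R, source=north, freq=29, mode=burst}: mode is burst, source is north — does not pass, so No.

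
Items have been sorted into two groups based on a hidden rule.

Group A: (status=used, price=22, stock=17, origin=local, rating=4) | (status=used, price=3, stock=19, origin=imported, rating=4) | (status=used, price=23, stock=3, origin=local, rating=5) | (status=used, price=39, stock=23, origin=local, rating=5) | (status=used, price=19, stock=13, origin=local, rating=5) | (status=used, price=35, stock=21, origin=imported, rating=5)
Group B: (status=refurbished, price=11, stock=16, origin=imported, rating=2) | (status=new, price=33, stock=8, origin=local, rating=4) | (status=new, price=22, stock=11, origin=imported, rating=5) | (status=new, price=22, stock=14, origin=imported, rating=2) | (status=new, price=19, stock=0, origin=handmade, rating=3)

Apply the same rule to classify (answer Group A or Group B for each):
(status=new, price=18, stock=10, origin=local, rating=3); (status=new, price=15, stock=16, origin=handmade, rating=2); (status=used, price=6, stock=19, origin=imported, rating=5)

Looking at the examples, the only property every 'Group A' case has and every 'Group B' case lacks is: status is used.
(status=new, price=18, stock=10, origin=local, rating=3) → status is new → Group B.
(status=new, price=15, stock=16, origin=handmade, rating=2) → status is new → Group B.
(status=used, price=6, stock=19, origin=imported, rating=5) → status is used → Group A.

Group B, Group B, Group A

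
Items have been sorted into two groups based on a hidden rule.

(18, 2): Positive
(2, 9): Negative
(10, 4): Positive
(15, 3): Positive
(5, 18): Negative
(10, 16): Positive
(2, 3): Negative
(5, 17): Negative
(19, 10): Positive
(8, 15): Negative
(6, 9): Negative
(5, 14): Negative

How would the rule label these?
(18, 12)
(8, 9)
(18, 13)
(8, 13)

Positive, Negative, Positive, Negative

The simplest hypothesis consistent with all the labels is: first ≥ 9.
(18, 12) — first 18, hence Positive. (8, 9) — first 8, hence Negative. (18, 13) — first 18, hence Positive. (8, 13) — first 8, hence Negative.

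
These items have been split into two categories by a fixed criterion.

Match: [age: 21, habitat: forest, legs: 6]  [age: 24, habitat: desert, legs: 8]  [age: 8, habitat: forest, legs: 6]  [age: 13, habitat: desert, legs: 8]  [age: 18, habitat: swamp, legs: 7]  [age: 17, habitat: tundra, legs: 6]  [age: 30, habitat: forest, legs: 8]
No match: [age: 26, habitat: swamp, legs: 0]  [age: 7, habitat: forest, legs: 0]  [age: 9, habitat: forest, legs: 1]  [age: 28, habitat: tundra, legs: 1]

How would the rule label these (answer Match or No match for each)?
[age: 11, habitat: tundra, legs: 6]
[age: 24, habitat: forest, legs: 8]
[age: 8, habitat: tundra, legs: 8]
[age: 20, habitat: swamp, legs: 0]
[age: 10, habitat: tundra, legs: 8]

Rule: legs ≥ 6. This holds for each 'Match' example and fails for each 'No match' one.
Match: [age: 11, habitat: tundra, legs: 6], since legs = 6.
Match: [age: 24, habitat: forest, legs: 8], since legs = 8.
Match: [age: 8, habitat: tundra, legs: 8], since legs = 8.
No match: [age: 20, habitat: swamp, legs: 0], since legs = 0.
Match: [age: 10, habitat: tundra, legs: 8], since legs = 8.

Match, Match, Match, No match, Match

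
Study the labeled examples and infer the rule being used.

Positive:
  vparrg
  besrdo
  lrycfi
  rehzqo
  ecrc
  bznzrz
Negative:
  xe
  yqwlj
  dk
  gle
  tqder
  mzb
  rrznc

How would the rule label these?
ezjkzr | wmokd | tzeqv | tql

Positive, Negative, Negative, Negative

The rule appears to be: even length AND contains 'r'.
ezjkzr: Positive (length 6, has 'r').
wmokd: Negative (length 5, no 'r').
tzeqv: Negative (length 5, no 'r').
tql: Negative (length 3, no 'r').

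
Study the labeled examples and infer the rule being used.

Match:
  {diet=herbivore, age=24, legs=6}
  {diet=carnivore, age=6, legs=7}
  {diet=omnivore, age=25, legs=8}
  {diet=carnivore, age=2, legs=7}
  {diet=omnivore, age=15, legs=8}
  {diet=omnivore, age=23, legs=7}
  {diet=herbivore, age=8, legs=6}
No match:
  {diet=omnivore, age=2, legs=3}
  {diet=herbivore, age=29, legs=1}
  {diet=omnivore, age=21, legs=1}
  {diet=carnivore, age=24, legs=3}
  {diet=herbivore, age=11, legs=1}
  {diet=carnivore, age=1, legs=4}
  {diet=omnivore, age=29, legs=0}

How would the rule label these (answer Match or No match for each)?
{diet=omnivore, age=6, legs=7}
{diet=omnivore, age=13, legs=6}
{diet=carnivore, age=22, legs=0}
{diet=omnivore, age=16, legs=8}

Match, Match, No match, Match

The common property of the 'Match' items is: legs ≥ 6. No 'No match' item has it.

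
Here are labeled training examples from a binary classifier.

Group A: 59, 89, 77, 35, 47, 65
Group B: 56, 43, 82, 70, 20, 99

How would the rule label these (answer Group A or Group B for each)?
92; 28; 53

Group B, Group B, Group A

Checking candidate rules against both groups, what survives is: ≡ 5 (mod 6).
92 → 92 mod 6 = 2 → Group B. 28 → 28 mod 6 = 4 → Group B. 53 → 53 mod 6 = 5 → Group A.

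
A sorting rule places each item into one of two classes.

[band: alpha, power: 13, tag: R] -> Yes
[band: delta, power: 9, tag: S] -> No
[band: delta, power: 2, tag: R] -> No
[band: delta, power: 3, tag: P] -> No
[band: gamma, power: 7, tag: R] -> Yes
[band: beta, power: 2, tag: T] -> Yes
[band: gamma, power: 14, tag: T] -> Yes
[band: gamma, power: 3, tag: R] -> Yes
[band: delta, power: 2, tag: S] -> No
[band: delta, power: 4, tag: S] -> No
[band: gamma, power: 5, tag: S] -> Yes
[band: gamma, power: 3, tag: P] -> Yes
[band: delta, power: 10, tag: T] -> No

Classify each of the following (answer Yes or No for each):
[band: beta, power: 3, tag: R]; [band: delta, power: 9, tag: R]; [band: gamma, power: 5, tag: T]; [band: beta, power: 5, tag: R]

Rule: band is not delta. This holds for each 'Yes' example and fails for each 'No' one.
Yes: [band: beta, power: 3, tag: R], since band is beta. No: [band: delta, power: 9, tag: R], since band is delta. Yes: [band: gamma, power: 5, tag: T], since band is gamma. Yes: [band: beta, power: 5, tag: R], since band is beta.

Yes, No, Yes, Yes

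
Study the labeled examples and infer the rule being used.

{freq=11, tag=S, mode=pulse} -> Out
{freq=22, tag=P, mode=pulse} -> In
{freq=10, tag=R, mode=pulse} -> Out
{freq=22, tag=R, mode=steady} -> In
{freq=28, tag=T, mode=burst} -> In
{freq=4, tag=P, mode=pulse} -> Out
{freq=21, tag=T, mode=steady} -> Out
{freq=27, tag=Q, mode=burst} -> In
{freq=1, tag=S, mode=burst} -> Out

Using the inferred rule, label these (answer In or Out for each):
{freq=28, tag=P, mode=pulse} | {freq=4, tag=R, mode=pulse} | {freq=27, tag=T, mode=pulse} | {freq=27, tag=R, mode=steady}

In, Out, In, In

Rule: freq ≥ 22. This holds for each 'In' example and fails for each 'Out' one.
In: {freq=28, tag=P, mode=pulse}, since freq = 28. Out: {freq=4, tag=R, mode=pulse}, since freq = 4. In: {freq=27, tag=T, mode=pulse}, since freq = 27. In: {freq=27, tag=R, mode=steady}, since freq = 27.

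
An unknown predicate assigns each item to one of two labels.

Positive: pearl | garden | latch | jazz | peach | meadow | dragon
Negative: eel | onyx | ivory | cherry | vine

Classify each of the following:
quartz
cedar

Looking at the examples, the only property every 'Positive' case has and every 'Negative' case lacks is: contains 'a'.
quartz — has 'a', hence Positive.
cedar — has 'a', hence Positive.

Positive, Positive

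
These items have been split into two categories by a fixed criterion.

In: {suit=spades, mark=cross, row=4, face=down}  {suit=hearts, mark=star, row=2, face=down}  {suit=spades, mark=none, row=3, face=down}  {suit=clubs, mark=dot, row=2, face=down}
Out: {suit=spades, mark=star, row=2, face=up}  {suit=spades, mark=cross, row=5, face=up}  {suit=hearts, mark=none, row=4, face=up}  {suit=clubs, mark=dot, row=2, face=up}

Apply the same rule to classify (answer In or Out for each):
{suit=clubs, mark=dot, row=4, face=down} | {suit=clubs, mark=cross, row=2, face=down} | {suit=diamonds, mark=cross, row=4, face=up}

Every 'In' example satisfies: face is down. None of the 'Out' examples do.

In, In, Out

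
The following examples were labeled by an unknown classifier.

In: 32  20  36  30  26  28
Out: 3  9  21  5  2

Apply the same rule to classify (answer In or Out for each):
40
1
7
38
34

The common property of the 'In' items is: even AND at least 3. No 'Out' item has it.
40: In (40 is even, 40 ≥ 3). 1: Out (1 is odd, 1 < 3). 7: Out (7 is odd, 7 ≥ 3). 38: In (38 is even, 38 ≥ 3). 34: In (34 is even, 34 ≥ 3).

In, Out, Out, In, In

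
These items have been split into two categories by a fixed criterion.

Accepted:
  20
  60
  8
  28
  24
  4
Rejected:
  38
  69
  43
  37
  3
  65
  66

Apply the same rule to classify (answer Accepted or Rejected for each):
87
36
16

The pattern is that an item is 'Accepted' exactly when: multiple of 4.

Rejected, Accepted, Accepted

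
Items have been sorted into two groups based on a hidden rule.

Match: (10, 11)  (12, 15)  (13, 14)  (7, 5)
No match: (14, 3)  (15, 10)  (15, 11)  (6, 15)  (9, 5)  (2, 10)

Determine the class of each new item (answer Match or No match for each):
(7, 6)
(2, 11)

One predicate separates the groups cleanly: |first − second| ≤ 3.
Match: (7, 6), since |7−6| = 1.
No match: (2, 11), since |2−11| = 9.

Match, No match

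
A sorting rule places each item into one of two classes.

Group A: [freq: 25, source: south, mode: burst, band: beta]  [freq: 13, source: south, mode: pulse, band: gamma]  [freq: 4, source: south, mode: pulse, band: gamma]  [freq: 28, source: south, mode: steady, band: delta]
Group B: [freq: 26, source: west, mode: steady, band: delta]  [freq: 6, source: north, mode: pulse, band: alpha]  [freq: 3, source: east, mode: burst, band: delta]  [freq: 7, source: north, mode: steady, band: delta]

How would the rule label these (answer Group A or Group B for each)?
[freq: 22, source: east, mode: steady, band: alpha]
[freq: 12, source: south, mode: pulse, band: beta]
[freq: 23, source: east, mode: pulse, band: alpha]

Group B, Group A, Group B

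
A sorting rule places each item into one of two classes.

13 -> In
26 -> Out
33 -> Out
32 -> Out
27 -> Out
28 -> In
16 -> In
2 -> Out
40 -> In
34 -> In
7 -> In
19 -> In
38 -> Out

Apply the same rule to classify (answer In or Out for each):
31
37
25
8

In, In, In, Out

All 'In' examples share one property — ≡ 1 (mod 3) — and every 'Out' example lacks it.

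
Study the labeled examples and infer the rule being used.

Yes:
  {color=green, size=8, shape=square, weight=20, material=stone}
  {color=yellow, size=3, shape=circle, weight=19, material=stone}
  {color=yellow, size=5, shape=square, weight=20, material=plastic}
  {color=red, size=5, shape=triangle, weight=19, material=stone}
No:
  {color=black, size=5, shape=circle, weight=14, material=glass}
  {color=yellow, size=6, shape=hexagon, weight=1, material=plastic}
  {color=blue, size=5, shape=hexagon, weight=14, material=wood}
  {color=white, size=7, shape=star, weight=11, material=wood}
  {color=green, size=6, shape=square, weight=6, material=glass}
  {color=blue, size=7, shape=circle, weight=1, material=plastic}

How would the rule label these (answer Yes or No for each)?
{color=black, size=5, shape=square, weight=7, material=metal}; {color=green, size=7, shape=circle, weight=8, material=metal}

No, No

One predicate separates the groups cleanly: weight ≥ 19.
No: {color=black, size=5, shape=square, weight=7, material=metal}, since weight = 7. No: {color=green, size=7, shape=circle, weight=8, material=metal}, since weight = 8.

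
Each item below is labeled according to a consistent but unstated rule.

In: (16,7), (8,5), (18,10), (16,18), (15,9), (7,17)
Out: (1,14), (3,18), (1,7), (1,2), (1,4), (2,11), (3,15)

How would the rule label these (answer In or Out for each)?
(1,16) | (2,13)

Every 'In' example satisfies: first ≥ 4. None of the 'Out' examples do.
(1,16): first 1 — doesn't match, so Out. (2,13): first 2 — doesn't match, so Out.

Out, Out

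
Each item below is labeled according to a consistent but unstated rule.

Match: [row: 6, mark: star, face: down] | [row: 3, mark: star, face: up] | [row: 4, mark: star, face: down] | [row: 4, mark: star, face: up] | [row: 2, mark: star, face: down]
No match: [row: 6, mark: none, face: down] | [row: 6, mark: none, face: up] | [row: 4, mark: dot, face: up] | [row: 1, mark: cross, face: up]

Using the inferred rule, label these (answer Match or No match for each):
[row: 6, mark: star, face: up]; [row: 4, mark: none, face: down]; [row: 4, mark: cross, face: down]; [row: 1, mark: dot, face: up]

Every 'Match' example satisfies: mark is star. None of the 'No match' examples do.
[row: 6, mark: star, face: up]: mark is star — matches, so Match. [row: 4, mark: none, face: down]: mark is none — lacks this property, so No match. [row: 4, mark: cross, face: down]: mark is cross — lacks this property, so No match. [row: 1, mark: dot, face: up]: mark is dot — lacks this property, so No match.

Match, No match, No match, No match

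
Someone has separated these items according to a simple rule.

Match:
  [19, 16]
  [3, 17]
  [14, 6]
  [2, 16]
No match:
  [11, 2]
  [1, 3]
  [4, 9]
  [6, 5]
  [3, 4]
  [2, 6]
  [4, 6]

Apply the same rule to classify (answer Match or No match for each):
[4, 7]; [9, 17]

No match, Match

The pattern is that an item is 'Match' exactly when: sum ≥ 18.
[4, 7]: 4+7 = 11, does not fit → No match. [9, 17]: 9+17 = 26, passes → Match.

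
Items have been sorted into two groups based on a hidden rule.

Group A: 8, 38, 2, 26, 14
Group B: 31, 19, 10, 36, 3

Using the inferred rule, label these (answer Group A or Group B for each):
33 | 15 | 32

Group B, Group B, Group A

One predicate separates the groups cleanly: ≡ 2 (mod 3).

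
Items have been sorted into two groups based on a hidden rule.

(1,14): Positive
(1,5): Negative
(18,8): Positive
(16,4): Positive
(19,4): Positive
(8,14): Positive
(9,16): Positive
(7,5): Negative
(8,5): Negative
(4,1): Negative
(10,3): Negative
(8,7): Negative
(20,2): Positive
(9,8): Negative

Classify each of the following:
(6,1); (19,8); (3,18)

Negative, Positive, Positive

Rule: max ≥ 14. This holds for each 'Positive' example and fails for each 'Negative' one.
Negative: (6,1), since max 6. Positive: (19,8), since max 19. Positive: (3,18), since max 18.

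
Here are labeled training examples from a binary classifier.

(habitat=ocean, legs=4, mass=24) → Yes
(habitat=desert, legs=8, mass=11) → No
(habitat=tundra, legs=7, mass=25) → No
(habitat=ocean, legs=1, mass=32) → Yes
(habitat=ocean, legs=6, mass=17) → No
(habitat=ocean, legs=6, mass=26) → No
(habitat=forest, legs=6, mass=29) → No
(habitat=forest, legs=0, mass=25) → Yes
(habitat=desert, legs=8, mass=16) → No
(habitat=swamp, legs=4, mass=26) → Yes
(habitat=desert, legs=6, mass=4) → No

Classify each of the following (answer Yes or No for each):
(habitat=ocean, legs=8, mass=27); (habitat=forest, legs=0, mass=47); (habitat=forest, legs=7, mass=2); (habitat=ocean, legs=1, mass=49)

No, Yes, No, Yes

The distinguishing property — legs ≤ 4 — holds for all the 'Yes' cases and none of the 'No' cases.
(habitat=ocean, legs=8, mass=27): legs = 8 — doesn't qualify, so No.
(habitat=forest, legs=0, mass=47): legs = 0 — satisfies this, so Yes.
(habitat=forest, legs=7, mass=2): legs = 7 — doesn't qualify, so No.
(habitat=ocean, legs=1, mass=49): legs = 1 — satisfies this, so Yes.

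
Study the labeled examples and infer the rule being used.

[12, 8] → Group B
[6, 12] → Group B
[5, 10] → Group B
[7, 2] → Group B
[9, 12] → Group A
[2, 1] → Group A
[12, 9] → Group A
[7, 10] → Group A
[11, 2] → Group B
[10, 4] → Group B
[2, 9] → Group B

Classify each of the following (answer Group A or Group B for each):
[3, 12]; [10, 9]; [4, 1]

The simplest hypothesis consistent with all the labels is: |first − second| ≤ 3.
[3, 12] → |3−12| = 9 → Group B.
[10, 9] → |10−9| = 1 → Group A.
[4, 1] → |4−1| = 3 → Group A.

Group B, Group A, Group A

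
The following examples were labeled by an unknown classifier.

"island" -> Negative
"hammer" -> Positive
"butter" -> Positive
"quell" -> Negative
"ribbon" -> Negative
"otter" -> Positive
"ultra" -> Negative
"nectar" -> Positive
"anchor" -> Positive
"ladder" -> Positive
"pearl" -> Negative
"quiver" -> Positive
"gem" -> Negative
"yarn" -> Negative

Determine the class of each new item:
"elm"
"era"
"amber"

Negative, Negative, Positive

All 'Positive' examples share one property — ends with 'r' — and every 'Negative' example lacks it.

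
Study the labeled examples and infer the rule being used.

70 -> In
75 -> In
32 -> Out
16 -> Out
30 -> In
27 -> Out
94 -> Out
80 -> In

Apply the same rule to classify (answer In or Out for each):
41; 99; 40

Out, Out, In

Comparing the two groups points to one rule — multiple of 5.
41: Out (41 = 5·8 + 1). 99: Out (99 = 5·19 + 4). 40: In (40 = 5·8).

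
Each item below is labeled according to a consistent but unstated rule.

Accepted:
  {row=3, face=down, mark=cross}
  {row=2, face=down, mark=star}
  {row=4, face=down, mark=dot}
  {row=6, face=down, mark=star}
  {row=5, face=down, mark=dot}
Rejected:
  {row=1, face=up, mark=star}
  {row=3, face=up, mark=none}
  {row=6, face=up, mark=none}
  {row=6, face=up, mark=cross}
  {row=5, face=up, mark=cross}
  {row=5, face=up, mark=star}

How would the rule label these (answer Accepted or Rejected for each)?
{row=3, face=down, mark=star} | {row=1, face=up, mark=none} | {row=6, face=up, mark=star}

Accepted, Rejected, Rejected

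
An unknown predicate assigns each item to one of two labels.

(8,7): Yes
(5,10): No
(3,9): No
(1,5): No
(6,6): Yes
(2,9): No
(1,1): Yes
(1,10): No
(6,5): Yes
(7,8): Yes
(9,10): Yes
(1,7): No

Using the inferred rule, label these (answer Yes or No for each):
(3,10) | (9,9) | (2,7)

No, Yes, No

The classifier is using: |first − second| ≤ 1.
No: (3,10), since |3−10| = 7.
Yes: (9,9), since |9−9| = 0.
No: (2,7), since |2−7| = 5.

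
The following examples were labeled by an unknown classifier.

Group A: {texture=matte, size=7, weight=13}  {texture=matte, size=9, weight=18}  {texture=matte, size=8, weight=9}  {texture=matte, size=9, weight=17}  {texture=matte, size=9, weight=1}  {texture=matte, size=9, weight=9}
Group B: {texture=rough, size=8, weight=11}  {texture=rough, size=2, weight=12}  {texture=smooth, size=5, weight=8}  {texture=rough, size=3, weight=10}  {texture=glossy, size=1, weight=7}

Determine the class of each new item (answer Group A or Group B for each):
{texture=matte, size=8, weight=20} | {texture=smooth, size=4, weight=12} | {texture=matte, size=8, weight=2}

Group A, Group B, Group A

Looking at the examples, the only property every 'Group A' case has and every 'Group B' case lacks is: texture is matte.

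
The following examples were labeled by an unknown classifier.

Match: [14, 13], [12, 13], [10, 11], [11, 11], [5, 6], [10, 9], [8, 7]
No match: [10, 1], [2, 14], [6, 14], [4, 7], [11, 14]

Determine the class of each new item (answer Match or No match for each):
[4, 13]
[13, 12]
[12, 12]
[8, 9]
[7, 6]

No match, Match, Match, Match, Match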